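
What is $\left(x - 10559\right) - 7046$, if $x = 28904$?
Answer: $11299$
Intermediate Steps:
$\left(x - 10559\right) - 7046 = \left(28904 - 10559\right) - 7046 = 18345 - 7046 = 11299$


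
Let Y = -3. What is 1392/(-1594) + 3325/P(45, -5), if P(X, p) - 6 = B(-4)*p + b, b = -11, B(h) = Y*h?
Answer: -539053/10361 ≈ -52.027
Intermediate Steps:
B(h) = -3*h
P(X, p) = -5 + 12*p (P(X, p) = 6 + ((-3*(-4))*p - 11) = 6 + (12*p - 11) = 6 + (-11 + 12*p) = -5 + 12*p)
1392/(-1594) + 3325/P(45, -5) = 1392/(-1594) + 3325/(-5 + 12*(-5)) = 1392*(-1/1594) + 3325/(-5 - 60) = -696/797 + 3325/(-65) = -696/797 + 3325*(-1/65) = -696/797 - 665/13 = -539053/10361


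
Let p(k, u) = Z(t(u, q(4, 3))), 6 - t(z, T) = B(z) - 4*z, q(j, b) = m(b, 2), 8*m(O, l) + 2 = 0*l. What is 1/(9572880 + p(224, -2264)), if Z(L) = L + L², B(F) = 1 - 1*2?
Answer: 1/91448232 ≈ 1.0935e-8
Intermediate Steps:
m(O, l) = -¼ (m(O, l) = -¼ + (0*l)/8 = -¼ + (⅛)*0 = -¼ + 0 = -¼)
B(F) = -1 (B(F) = 1 - 2 = -1)
q(j, b) = -¼
t(z, T) = 7 + 4*z (t(z, T) = 6 - (-1 - 4*z) = 6 + (1 + 4*z) = 7 + 4*z)
p(k, u) = (7 + 4*u)*(8 + 4*u) (p(k, u) = (7 + 4*u)*(1 + (7 + 4*u)) = (7 + 4*u)*(8 + 4*u))
1/(9572880 + p(224, -2264)) = 1/(9572880 + 4*(2 - 2264)*(7 + 4*(-2264))) = 1/(9572880 + 4*(-2262)*(7 - 9056)) = 1/(9572880 + 4*(-2262)*(-9049)) = 1/(9572880 + 81875352) = 1/91448232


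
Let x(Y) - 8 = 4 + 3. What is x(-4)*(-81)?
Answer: -1215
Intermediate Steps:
x(Y) = 15 (x(Y) = 8 + (4 + 3) = 8 + 7 = 15)
x(-4)*(-81) = 15*(-81) = -1215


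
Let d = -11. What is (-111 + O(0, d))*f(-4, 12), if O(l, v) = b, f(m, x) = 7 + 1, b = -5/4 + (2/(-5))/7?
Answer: -31446/35 ≈ -898.46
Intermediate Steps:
b = -183/140 (b = -5*¼ + (2*(-⅕))*(⅐) = -5/4 - ⅖*⅐ = -5/4 - 2/35 = -183/140 ≈ -1.3071)
f(m, x) = 8
O(l, v) = -183/140
(-111 + O(0, d))*f(-4, 12) = (-111 - 183/140)*8 = -15723/140*8 = -31446/35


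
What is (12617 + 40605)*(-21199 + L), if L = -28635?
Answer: -2652265148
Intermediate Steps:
(12617 + 40605)*(-21199 + L) = (12617 + 40605)*(-21199 - 28635) = 53222*(-49834) = -2652265148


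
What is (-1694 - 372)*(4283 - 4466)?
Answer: 378078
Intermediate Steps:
(-1694 - 372)*(4283 - 4466) = -2066*(-183) = 378078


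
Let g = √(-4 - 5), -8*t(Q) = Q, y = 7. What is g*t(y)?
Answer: -21*I/8 ≈ -2.625*I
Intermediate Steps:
t(Q) = -Q/8
g = 3*I (g = √(-9) = 3*I ≈ 3.0*I)
g*t(y) = (3*I)*(-⅛*7) = (3*I)*(-7/8) = -21*I/8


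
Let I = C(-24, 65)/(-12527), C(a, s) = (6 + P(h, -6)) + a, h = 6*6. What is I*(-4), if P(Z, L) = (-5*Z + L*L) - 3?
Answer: -660/12527 ≈ -0.052686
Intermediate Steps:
h = 36
P(Z, L) = -3 + L² - 5*Z (P(Z, L) = (-5*Z + L²) - 3 = (L² - 5*Z) - 3 = -3 + L² - 5*Z)
C(a, s) = -141 + a (C(a, s) = (6 + (-3 + (-6)² - 5*36)) + a = (6 + (-3 + 36 - 180)) + a = (6 - 147) + a = -141 + a)
I = 165/12527 (I = (-141 - 24)/(-12527) = -165*(-1/12527) = 165/12527 ≈ 0.013172)
I*(-4) = (165/12527)*(-4) = -660/12527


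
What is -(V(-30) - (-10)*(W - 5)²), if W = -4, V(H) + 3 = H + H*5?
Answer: -627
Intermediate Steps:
V(H) = -3 + 6*H (V(H) = -3 + (H + H*5) = -3 + (H + 5*H) = -3 + 6*H)
-(V(-30) - (-10)*(W - 5)²) = -((-3 + 6*(-30)) - (-10)*(-4 - 5)²) = -((-3 - 180) - (-10)*(-9)²) = -(-183 - (-10)*81) = -(-183 - 1*(-810)) = -(-183 + 810) = -1*627 = -627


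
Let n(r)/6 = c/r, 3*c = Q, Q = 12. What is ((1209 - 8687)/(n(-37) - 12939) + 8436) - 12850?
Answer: -2113000852/478767 ≈ -4413.4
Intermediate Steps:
c = 4 (c = (⅓)*12 = 4)
n(r) = 24/r (n(r) = 6*(4/r) = 24/r)
((1209 - 8687)/(n(-37) - 12939) + 8436) - 12850 = ((1209 - 8687)/(24/(-37) - 12939) + 8436) - 12850 = (-7478/(24*(-1/37) - 12939) + 8436) - 12850 = (-7478/(-24/37 - 12939) + 8436) - 12850 = (-7478/(-478767/37) + 8436) - 12850 = (-7478*(-37/478767) + 8436) - 12850 = (276686/478767 + 8436) - 12850 = 4039155098/478767 - 12850 = -2113000852/478767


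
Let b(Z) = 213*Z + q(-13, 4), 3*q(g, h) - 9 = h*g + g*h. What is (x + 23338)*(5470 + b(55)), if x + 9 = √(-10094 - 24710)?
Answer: 1200510340/3 + 102920*I*√8701/3 ≈ 4.0017e+8 + 3.2001e+6*I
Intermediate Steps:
q(g, h) = 3 + 2*g*h/3 (q(g, h) = 3 + (h*g + g*h)/3 = 3 + (g*h + g*h)/3 = 3 + (2*g*h)/3 = 3 + 2*g*h/3)
b(Z) = -95/3 + 213*Z (b(Z) = 213*Z + (3 + (⅔)*(-13)*4) = 213*Z + (3 - 104/3) = 213*Z - 95/3 = -95/3 + 213*Z)
x = -9 + 2*I*√8701 (x = -9 + √(-10094 - 24710) = -9 + √(-34804) = -9 + 2*I*√8701 ≈ -9.0 + 186.56*I)
(x + 23338)*(5470 + b(55)) = ((-9 + 2*I*√8701) + 23338)*(5470 + (-95/3 + 213*55)) = (23329 + 2*I*√8701)*(5470 + (-95/3 + 11715)) = (23329 + 2*I*√8701)*(5470 + 35050/3) = (23329 + 2*I*√8701)*(51460/3) = 1200510340/3 + 102920*I*√8701/3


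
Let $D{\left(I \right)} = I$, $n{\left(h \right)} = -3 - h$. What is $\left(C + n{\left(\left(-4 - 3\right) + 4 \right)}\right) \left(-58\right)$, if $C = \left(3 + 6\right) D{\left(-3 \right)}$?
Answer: $1566$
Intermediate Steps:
$C = -27$ ($C = \left(3 + 6\right) \left(-3\right) = 9 \left(-3\right) = -27$)
$\left(C + n{\left(\left(-4 - 3\right) + 4 \right)}\right) \left(-58\right) = \left(-27 - 0\right) \left(-58\right) = \left(-27 + \left(-3 + 3\right)\right) \left(-58\right) = \left(-27 + 0\right) \left(-58\right) = \left(-27\right) \left(-58\right) = 1566$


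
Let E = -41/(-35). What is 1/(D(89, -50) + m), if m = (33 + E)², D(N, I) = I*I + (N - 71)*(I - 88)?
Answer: 1225/1450016 ≈ 0.00084482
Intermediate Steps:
E = 41/35 (E = -41*(-1/35) = 41/35 ≈ 1.1714)
D(N, I) = I² + (-88 + I)*(-71 + N) (D(N, I) = I² + (-71 + N)*(-88 + I) = I² + (-88 + I)*(-71 + N))
m = 1430416/1225 (m = (33 + 41/35)² = (1196/35)² = 1430416/1225 ≈ 1167.7)
1/(D(89, -50) + m) = 1/((6248 + (-50)² - 88*89 - 71*(-50) - 50*89) + 1430416/1225) = 1/((6248 + 2500 - 7832 + 3550 - 4450) + 1430416/1225) = 1/(16 + 1430416/1225) = 1/(1450016/1225) = 1225/1450016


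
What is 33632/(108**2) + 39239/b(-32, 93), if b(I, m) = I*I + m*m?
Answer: 48937877/7051617 ≈ 6.9399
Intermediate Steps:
b(I, m) = I**2 + m**2
33632/(108**2) + 39239/b(-32, 93) = 33632/(108**2) + 39239/((-32)**2 + 93**2) = 33632/11664 + 39239/(1024 + 8649) = 33632*(1/11664) + 39239/9673 = 2102/729 + 39239*(1/9673) = 2102/729 + 39239/9673 = 48937877/7051617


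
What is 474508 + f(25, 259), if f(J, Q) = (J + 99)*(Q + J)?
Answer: 509724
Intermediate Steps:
f(J, Q) = (99 + J)*(J + Q)
474508 + f(25, 259) = 474508 + (25² + 99*25 + 99*259 + 25*259) = 474508 + (625 + 2475 + 25641 + 6475) = 474508 + 35216 = 509724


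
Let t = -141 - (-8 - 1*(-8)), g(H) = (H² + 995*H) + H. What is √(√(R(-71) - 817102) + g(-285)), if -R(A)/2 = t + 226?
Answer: √(-202635 + 6*I*√22702) ≈ 1.004 + 450.15*I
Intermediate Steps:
g(H) = H² + 996*H
t = -141 (t = -141 - (-8 + 8) = -141 - 1*0 = -141 + 0 = -141)
R(A) = -170 (R(A) = -2*(-141 + 226) = -2*85 = -170)
√(√(R(-71) - 817102) + g(-285)) = √(√(-170 - 817102) - 285*(996 - 285)) = √(√(-817272) - 285*711) = √(6*I*√22702 - 202635) = √(-202635 + 6*I*√22702)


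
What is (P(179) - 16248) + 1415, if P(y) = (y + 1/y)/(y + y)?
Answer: -475248132/32041 ≈ -14833.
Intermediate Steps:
P(y) = (y + 1/y)/(2*y) (P(y) = (y + 1/y)/((2*y)) = (y + 1/y)*(1/(2*y)) = (y + 1/y)/(2*y))
(P(179) - 16248) + 1415 = ((½)*(1 + 179²)/179² - 16248) + 1415 = ((½)*(1/32041)*(1 + 32041) - 16248) + 1415 = ((½)*(1/32041)*32042 - 16248) + 1415 = (16021/32041 - 16248) + 1415 = -520586147/32041 + 1415 = -475248132/32041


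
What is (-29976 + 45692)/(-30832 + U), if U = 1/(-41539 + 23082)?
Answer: -290070212/569066225 ≈ -0.50973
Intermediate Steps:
U = -1/18457 (U = 1/(-18457) = -1/18457 ≈ -5.4180e-5)
(-29976 + 45692)/(-30832 + U) = (-29976 + 45692)/(-30832 - 1/18457) = 15716/(-569066225/18457) = 15716*(-18457/569066225) = -290070212/569066225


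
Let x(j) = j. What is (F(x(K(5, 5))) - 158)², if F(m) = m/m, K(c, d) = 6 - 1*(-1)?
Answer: 24649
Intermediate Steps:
K(c, d) = 7 (K(c, d) = 6 + 1 = 7)
F(m) = 1
(F(x(K(5, 5))) - 158)² = (1 - 158)² = (-157)² = 24649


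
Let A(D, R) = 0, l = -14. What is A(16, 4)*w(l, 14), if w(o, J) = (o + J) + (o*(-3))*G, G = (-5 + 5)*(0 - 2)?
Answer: 0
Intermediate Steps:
G = 0 (G = 0*(-2) = 0)
w(o, J) = J + o (w(o, J) = (o + J) + (o*(-3))*0 = (J + o) - 3*o*0 = (J + o) + 0 = J + o)
A(16, 4)*w(l, 14) = 0*(14 - 14) = 0*0 = 0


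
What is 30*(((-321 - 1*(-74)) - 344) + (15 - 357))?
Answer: -27990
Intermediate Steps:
30*(((-321 - 1*(-74)) - 344) + (15 - 357)) = 30*(((-321 + 74) - 344) - 342) = 30*((-247 - 344) - 342) = 30*(-591 - 342) = 30*(-933) = -27990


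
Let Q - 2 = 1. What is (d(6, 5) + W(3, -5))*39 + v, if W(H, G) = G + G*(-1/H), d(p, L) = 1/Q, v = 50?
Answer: -67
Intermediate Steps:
Q = 3 (Q = 2 + 1 = 3)
d(p, L) = ⅓ (d(p, L) = 1/3 = ⅓)
W(H, G) = G - G/H
(d(6, 5) + W(3, -5))*39 + v = (⅓ + (-5 - 1*(-5)/3))*39 + 50 = (⅓ + (-5 - 1*(-5)*⅓))*39 + 50 = (⅓ + (-5 + 5/3))*39 + 50 = (⅓ - 10/3)*39 + 50 = -3*39 + 50 = -117 + 50 = -67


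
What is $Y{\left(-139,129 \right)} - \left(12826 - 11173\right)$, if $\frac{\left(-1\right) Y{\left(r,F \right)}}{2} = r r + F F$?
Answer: $-73577$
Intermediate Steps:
$Y{\left(r,F \right)} = - 2 F^{2} - 2 r^{2}$ ($Y{\left(r,F \right)} = - 2 \left(r r + F F\right) = - 2 \left(r^{2} + F^{2}\right) = - 2 \left(F^{2} + r^{2}\right) = - 2 F^{2} - 2 r^{2}$)
$Y{\left(-139,129 \right)} - \left(12826 - 11173\right) = \left(- 2 \cdot 129^{2} - 2 \left(-139\right)^{2}\right) - \left(12826 - 11173\right) = \left(\left(-2\right) 16641 - 38642\right) - 1653 = \left(-33282 - 38642\right) - 1653 = -71924 - 1653 = -73577$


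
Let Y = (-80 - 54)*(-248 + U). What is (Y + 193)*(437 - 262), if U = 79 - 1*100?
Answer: 6341825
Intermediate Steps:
U = -21 (U = 79 - 100 = -21)
Y = 36046 (Y = (-80 - 54)*(-248 - 21) = -134*(-269) = 36046)
(Y + 193)*(437 - 262) = (36046 + 193)*(437 - 262) = 36239*175 = 6341825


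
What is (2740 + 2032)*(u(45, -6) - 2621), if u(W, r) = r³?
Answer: -13538164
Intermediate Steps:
(2740 + 2032)*(u(45, -6) - 2621) = (2740 + 2032)*((-6)³ - 2621) = 4772*(-216 - 2621) = 4772*(-2837) = -13538164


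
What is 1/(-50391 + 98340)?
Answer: 1/47949 ≈ 2.0855e-5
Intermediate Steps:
1/(-50391 + 98340) = 1/47949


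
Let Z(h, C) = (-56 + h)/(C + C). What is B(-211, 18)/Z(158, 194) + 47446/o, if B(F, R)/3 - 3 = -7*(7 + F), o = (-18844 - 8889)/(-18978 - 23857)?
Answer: 42249009032/471461 ≈ 89613.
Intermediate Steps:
o = 27733/42835 (o = -27733/(-42835) = -27733*(-1/42835) = 27733/42835 ≈ 0.64744)
Z(h, C) = (-56 + h)/(2*C) (Z(h, C) = (-56 + h)/((2*C)) = (-56 + h)*(1/(2*C)) = (-56 + h)/(2*C))
B(F, R) = -138 - 21*F (B(F, R) = 9 + 3*(-7*(7 + F)) = 9 + 3*(-49 - 7*F) = 9 + (-147 - 21*F) = -138 - 21*F)
B(-211, 18)/Z(158, 194) + 47446/o = (-138 - 21*(-211))/(((1/2)*(-56 + 158)/194)) + 47446/(27733/42835) = (-138 + 4431)/(((1/2)*(1/194)*102)) + 47446*(42835/27733) = 4293/(51/194) + 2032349410/27733 = 4293*(194/51) + 2032349410/27733 = 277614/17 + 2032349410/27733 = 42249009032/471461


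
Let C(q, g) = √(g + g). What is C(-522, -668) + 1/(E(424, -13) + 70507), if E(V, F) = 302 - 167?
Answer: 1/70642 + 2*I*√334 ≈ 1.4156e-5 + 36.551*I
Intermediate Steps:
C(q, g) = √2*√g (C(q, g) = √(2*g) = √2*√g)
E(V, F) = 135
C(-522, -668) + 1/(E(424, -13) + 70507) = √2*√(-668) + 1/(135 + 70507) = √2*(2*I*√167) + 1/70642 = 2*I*√334 + 1/70642 = 1/70642 + 2*I*√334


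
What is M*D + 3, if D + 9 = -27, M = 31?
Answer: -1113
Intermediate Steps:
D = -36 (D = -9 - 27 = -36)
M*D + 3 = 31*(-36) + 3 = -1116 + 3 = -1113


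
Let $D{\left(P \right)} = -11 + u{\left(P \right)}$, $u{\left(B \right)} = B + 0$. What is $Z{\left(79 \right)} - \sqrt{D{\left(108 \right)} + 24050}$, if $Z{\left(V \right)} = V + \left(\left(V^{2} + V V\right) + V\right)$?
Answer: $12640 - 3 \sqrt{2683} \approx 12485.0$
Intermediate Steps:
$Z{\left(V \right)} = 2 V + 2 V^{2}$ ($Z{\left(V \right)} = V + \left(\left(V^{2} + V^{2}\right) + V\right) = V + \left(2 V^{2} + V\right) = V + \left(V + 2 V^{2}\right) = 2 V + 2 V^{2}$)
$u{\left(B \right)} = B$
$D{\left(P \right)} = -11 + P$
$Z{\left(79 \right)} - \sqrt{D{\left(108 \right)} + 24050} = 2 \cdot 79 \left(1 + 79\right) - \sqrt{\left(-11 + 108\right) + 24050} = 2 \cdot 79 \cdot 80 - \sqrt{97 + 24050} = 12640 - \sqrt{24147} = 12640 - 3 \sqrt{2683}$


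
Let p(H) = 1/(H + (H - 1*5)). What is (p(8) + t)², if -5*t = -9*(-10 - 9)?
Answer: 3519376/3025 ≈ 1163.4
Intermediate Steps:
t = -171/5 (t = -(-9)*(-10 - 9)/5 = -(-9)*(-19)/5 = -⅕*171 = -171/5 ≈ -34.200)
p(H) = 1/(-5 + 2*H) (p(H) = 1/(H + (H - 5)) = 1/(H + (-5 + H)) = 1/(-5 + 2*H))
(p(8) + t)² = (1/(-5 + 2*8) - 171/5)² = (1/(-5 + 16) - 171/5)² = (1/11 - 171/5)² = (-1876/55)² = 3519376/3025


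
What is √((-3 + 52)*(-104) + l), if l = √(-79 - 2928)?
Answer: √(-5096 + I*√3007) ≈ 0.3841 + 71.387*I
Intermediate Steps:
l = I*√3007 (l = √(-3007) = I*√3007 ≈ 54.836*I)
√((-3 + 52)*(-104) + l) = √((-3 + 52)*(-104) + I*√3007) = √(49*(-104) + I*√3007) = √(-5096 + I*√3007)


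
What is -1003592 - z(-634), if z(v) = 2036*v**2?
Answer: -819386008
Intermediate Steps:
-1003592 - z(-634) = -1003592 - 2036*(-634)**2 = -1003592 - 2036*401956 = -1003592 - 1*818382416 = -1003592 - 818382416 = -819386008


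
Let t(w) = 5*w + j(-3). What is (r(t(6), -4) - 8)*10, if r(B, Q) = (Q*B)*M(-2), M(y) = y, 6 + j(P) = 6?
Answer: 2320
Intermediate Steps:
j(P) = 0 (j(P) = -6 + 6 = 0)
t(w) = 5*w (t(w) = 5*w + 0 = 5*w)
r(B, Q) = -2*B*Q (r(B, Q) = (Q*B)*(-2) = (B*Q)*(-2) = -2*B*Q)
(r(t(6), -4) - 8)*10 = (-2*5*6*(-4) - 8)*10 = (-2*30*(-4) - 8)*10 = (240 - 8)*10 = 232*10 = 2320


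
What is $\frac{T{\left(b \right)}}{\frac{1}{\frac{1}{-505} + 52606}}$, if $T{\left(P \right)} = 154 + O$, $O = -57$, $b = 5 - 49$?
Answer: $\frac{2576904813}{505} \approx 5.1028 \cdot 10^{6}$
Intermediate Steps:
$b = -44$ ($b = 5 - 49 = -44$)
$T{\left(P \right)} = 97$ ($T{\left(P \right)} = 154 - 57 = 97$)
$\frac{T{\left(b \right)}}{\frac{1}{\frac{1}{-505} + 52606}} = \frac{97}{\frac{1}{\frac{1}{-505} + 52606}} = \frac{97}{\frac{1}{- \frac{1}{505} + 52606}} = \frac{97}{\frac{1}{\frac{26566029}{505}}} = \frac{97}{\frac{505}{26566029}} = 97 \cdot \frac{26566029}{505} = \frac{2576904813}{505}$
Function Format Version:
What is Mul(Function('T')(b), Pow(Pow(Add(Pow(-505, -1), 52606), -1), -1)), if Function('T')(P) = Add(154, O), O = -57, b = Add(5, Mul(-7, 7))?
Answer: Rational(2576904813, 505) ≈ 5.1028e+6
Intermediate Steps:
b = -44 (b = Add(5, -49) = -44)
Function('T')(P) = 97 (Function('T')(P) = Add(154, -57) = 97)
Mul(Function('T')(b), Pow(Pow(Add(Pow(-505, -1), 52606), -1), -1)) = Mul(97, Pow(Pow(Add(Pow(-505, -1), 52606), -1), -1)) = Mul(97, Pow(Pow(Add(Rational(-1, 505), 52606), -1), -1)) = Mul(97, Pow(Pow(Rational(26566029, 505), -1), -1)) = Mul(97, Pow(Rational(505, 26566029), -1)) = Mul(97, Rational(26566029, 505)) = Rational(2576904813, 505)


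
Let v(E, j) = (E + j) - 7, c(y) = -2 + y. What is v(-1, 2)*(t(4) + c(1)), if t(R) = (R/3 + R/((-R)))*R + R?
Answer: -26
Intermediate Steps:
v(E, j) = -7 + E + j
t(R) = R + R*(-1 + R/3) (t(R) = (R*(1/3) + R*(-1/R))*R + R = (R/3 - 1)*R + R = (-1 + R/3)*R + R = R*(-1 + R/3) + R = R + R*(-1 + R/3))
v(-1, 2)*(t(4) + c(1)) = (-7 - 1 + 2)*((1/3)*4**2 + (-2 + 1)) = -6*((1/3)*16 - 1) = -6*(16/3 - 1) = -6*13/3 = -26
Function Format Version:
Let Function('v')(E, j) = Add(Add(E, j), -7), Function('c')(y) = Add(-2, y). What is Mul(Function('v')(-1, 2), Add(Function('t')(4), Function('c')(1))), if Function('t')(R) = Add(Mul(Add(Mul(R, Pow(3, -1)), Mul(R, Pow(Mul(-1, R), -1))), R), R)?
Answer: -26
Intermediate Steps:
Function('v')(E, j) = Add(-7, E, j)
Function('t')(R) = Add(R, Mul(R, Add(-1, Mul(Rational(1, 3), R)))) (Function('t')(R) = Add(Mul(Add(Mul(R, Rational(1, 3)), Mul(R, Mul(-1, Pow(R, -1)))), R), R) = Add(Mul(Add(Mul(Rational(1, 3), R), -1), R), R) = Add(Mul(Add(-1, Mul(Rational(1, 3), R)), R), R) = Add(Mul(R, Add(-1, Mul(Rational(1, 3), R))), R) = Add(R, Mul(R, Add(-1, Mul(Rational(1, 3), R)))))
Mul(Function('v')(-1, 2), Add(Function('t')(4), Function('c')(1))) = Mul(Add(-7, -1, 2), Add(Mul(Rational(1, 3), Pow(4, 2)), Add(-2, 1))) = Mul(-6, Add(Mul(Rational(1, 3), 16), -1)) = Mul(-6, Add(Rational(16, 3), -1)) = Mul(-6, Rational(13, 3)) = -26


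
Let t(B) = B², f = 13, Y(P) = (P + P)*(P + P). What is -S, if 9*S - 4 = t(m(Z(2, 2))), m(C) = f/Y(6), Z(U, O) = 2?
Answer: -83113/186624 ≈ -0.44535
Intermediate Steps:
Y(P) = 4*P² (Y(P) = (2*P)*(2*P) = 4*P²)
m(C) = 13/144 (m(C) = 13/((4*6²)) = 13/((4*36)) = 13/144)
S = 83113/186624 (S = 4/9 + (13/144)²/9 = 4/9 + (⅑)*(169/20736) = 4/9 + 169/186624 = 83113/186624 ≈ 0.44535)
-S = -1*83113/186624 = -83113/186624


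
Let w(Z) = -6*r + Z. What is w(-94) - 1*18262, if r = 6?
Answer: -18392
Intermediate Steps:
w(Z) = -36 + Z (w(Z) = -6*6 + Z = -36 + Z)
w(-94) - 1*18262 = (-36 - 94) - 1*18262 = -130 - 18262 = -18392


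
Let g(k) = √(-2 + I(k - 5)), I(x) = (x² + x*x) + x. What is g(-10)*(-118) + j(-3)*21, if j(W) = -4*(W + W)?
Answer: 504 - 118*√433 ≈ -1951.4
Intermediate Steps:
I(x) = x + 2*x² (I(x) = (x² + x²) + x = 2*x² + x = x + 2*x²)
j(W) = -8*W
g(k) = √(-2 + (-9 + 2*k)*(-5 + k)) (g(k) = √(-2 + (k - 5)*(1 + 2*(k - 5))) = √(-2 + (-5 + k)*(1 + 2*(-5 + k))) = √(-2 + (-5 + k)*(1 + (-10 + 2*k))) = √(-2 + (-5 + k)*(-9 + 2*k)) = √(-2 + (-9 + 2*k)*(-5 + k)))
g(-10)*(-118) + j(-3)*21 = √(-2 + (-9 + 2*(-10))*(-5 - 10))*(-118) - 8*(-3)*21 = √(-2 + (-9 - 20)*(-15))*(-118) + 24*21 = √(-2 - 29*(-15))*(-118) + 504 = √(-2 + 435)*(-118) + 504 = √433*(-118) + 504 = -118*√433 + 504 = 504 - 118*√433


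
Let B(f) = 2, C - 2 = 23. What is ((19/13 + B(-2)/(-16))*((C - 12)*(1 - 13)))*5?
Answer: -2085/2 ≈ -1042.5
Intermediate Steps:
C = 25 (C = 2 + 23 = 25)
((19/13 + B(-2)/(-16))*((C - 12)*(1 - 13)))*5 = ((19/13 + 2/(-16))*((25 - 12)*(1 - 13)))*5 = ((19*(1/13) + 2*(-1/16))*(13*(-12)))*5 = ((19/13 - ⅛)*(-156))*5 = ((139/104)*(-156))*5 = -417/2*5 = -2085/2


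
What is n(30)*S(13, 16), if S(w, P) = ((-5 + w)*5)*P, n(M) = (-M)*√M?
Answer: -19200*√30 ≈ -1.0516e+5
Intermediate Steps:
n(M) = -M^(3/2)
S(w, P) = P*(-25 + 5*w) (S(w, P) = (-25 + 5*w)*P = P*(-25 + 5*w))
n(30)*S(13, 16) = (-30^(3/2))*(5*16*(-5 + 13)) = (-30*√30)*(5*16*8) = -30*√30*640 = -19200*√30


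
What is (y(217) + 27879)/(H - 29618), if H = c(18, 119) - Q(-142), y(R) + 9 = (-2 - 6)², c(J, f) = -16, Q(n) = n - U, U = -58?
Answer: -13967/14775 ≈ -0.94531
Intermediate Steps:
Q(n) = 58 + n (Q(n) = n - 1*(-58) = n + 58 = 58 + n)
y(R) = 55 (y(R) = -9 + (-2 - 6)² = -9 + (-8)² = -9 + 64 = 55)
H = 68 (H = -16 - (58 - 142) = -16 - 1*(-84) = -16 + 84 = 68)
(y(217) + 27879)/(H - 29618) = (55 + 27879)/(68 - 29618) = 27934/(-29550) = 27934*(-1/29550) = -13967/14775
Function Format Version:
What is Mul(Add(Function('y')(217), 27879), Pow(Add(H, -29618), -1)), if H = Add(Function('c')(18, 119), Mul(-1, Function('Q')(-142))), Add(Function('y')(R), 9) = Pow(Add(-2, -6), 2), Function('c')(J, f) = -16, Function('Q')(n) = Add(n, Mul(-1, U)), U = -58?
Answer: Rational(-13967, 14775) ≈ -0.94531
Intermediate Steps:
Function('Q')(n) = Add(58, n) (Function('Q')(n) = Add(n, Mul(-1, -58)) = Add(n, 58) = Add(58, n))
Function('y')(R) = 55 (Function('y')(R) = Add(-9, Pow(Add(-2, -6), 2)) = Add(-9, Pow(-8, 2)) = Add(-9, 64) = 55)
H = 68 (H = Add(-16, Mul(-1, Add(58, -142))) = Add(-16, Mul(-1, -84)) = Add(-16, 84) = 68)
Mul(Add(Function('y')(217), 27879), Pow(Add(H, -29618), -1)) = Mul(Add(55, 27879), Pow(Add(68, -29618), -1)) = Mul(27934, Pow(-29550, -1)) = Mul(27934, Rational(-1, 29550)) = Rational(-13967, 14775)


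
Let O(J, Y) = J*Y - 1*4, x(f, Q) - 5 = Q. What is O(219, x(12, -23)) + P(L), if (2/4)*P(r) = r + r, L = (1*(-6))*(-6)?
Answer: -3802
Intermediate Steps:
x(f, Q) = 5 + Q
O(J, Y) = -4 + J*Y (O(J, Y) = J*Y - 4 = -4 + J*Y)
L = 36 (L = -6*(-6) = 36)
P(r) = 4*r (P(r) = 2*(r + r) = 2*(2*r) = 4*r)
O(219, x(12, -23)) + P(L) = (-4 + 219*(5 - 23)) + 4*36 = (-4 + 219*(-18)) + 144 = (-4 - 3942) + 144 = -3946 + 144 = -3802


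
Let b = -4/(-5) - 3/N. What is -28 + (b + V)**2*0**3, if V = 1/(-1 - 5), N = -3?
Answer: -28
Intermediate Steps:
b = 9/5 (b = -4/(-5) - 3/(-3) = -4*(-1/5) - 3*(-1/3) = 4/5 + 1 = 9/5 ≈ 1.8000)
V = -1/6 (V = 1/(-6) = -1/6 ≈ -0.16667)
-28 + (b + V)**2*0**3 = -28 + (9/5 - 1/6)**2*0**3 = -28 + (49/30)**2*0 = -28 + (2401/900)*0 = -28 + 0 = -28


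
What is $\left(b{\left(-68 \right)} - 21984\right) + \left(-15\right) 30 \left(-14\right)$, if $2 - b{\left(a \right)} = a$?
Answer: $-15614$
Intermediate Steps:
$b{\left(a \right)} = 2 - a$
$\left(b{\left(-68 \right)} - 21984\right) + \left(-15\right) 30 \left(-14\right) = \left(\left(2 - -68\right) - 21984\right) + \left(-15\right) 30 \left(-14\right) = \left(\left(2 + 68\right) - 21984\right) - -6300 = \left(70 - 21984\right) + 6300 = -21914 + 6300 = -15614$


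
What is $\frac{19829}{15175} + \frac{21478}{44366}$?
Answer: $\frac{602831032}{336627025} \approx 1.7908$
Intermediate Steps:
$\frac{19829}{15175} + \frac{21478}{44366} = 19829 \cdot \frac{1}{15175} + 21478 \cdot \frac{1}{44366} = \frac{19829}{15175} + \frac{10739}{22183} = \frac{602831032}{336627025}$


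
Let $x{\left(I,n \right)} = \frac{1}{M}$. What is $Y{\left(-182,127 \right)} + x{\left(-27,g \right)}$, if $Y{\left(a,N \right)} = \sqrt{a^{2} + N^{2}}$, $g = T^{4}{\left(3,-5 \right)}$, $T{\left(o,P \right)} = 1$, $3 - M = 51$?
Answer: $- \frac{1}{48} + \sqrt{49253} \approx 221.91$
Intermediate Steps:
$M = -48$ ($M = 3 - 51 = -48$)
$g = 1$ ($g = 1^{4} = 1$)
$x{\left(I,n \right)} = - \frac{1}{48}$ ($x{\left(I,n \right)} = \frac{1}{-48} = - \frac{1}{48}$)
$Y{\left(a,N \right)} = \sqrt{N^{2} + a^{2}}$
$Y{\left(-182,127 \right)} + x{\left(-27,g \right)} = \sqrt{127^{2} + \left(-182\right)^{2}} - \frac{1}{48} = \sqrt{16129 + 33124} - \frac{1}{48} = \sqrt{49253} - \frac{1}{48} = - \frac{1}{48} + \sqrt{49253}$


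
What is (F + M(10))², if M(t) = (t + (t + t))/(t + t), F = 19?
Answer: 1681/4 ≈ 420.25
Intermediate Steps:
M(t) = 3/2 (M(t) = (t + 2*t)/((2*t)) = (3*t)*(1/(2*t)) = 3/2)
(F + M(10))² = (19 + 3/2)² = (41/2)² = 1681/4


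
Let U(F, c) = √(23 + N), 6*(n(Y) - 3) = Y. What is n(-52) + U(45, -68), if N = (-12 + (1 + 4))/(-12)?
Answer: -17/3 + √849/6 ≈ -0.81040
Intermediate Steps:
n(Y) = 3 + Y/6
N = 7/12 (N = (-12 + 5)*(-1/12) = -7*(-1/12) = 7/12 ≈ 0.58333)
U(F, c) = √849/6 (U(F, c) = √(23 + 7/12) = √(283/12) = √849/6)
n(-52) + U(45, -68) = (3 + (⅙)*(-52)) + √849/6 = (3 - 26/3) + √849/6 = -17/3 + √849/6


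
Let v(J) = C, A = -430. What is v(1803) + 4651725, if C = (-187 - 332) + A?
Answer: 4650776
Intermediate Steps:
C = -949 (C = (-187 - 332) - 430 = -519 - 430 = -949)
v(J) = -949
v(1803) + 4651725 = -949 + 4651725 = 4650776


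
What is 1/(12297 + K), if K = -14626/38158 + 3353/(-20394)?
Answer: 389097126/4784514245213 ≈ 8.1324e-5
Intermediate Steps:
K = -213113209/389097126 (K = -14626*1/38158 + 3353*(-1/20394) = -7313/19079 - 3353/20394 = -213113209/389097126 ≈ -0.54771)
1/(12297 + K) = 1/(12297 - 213113209/389097126) = 1/(4784514245213/389097126) = 389097126/4784514245213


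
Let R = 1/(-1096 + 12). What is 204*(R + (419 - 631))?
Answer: -11720259/271 ≈ -43248.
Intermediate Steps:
R = -1/1084 (R = 1/(-1084) = -1/1084 ≈ -0.00092251)
204*(R + (419 - 631)) = 204*(-1/1084 + (419 - 631)) = 204*(-1/1084 - 212) = 204*(-229809/1084) = -11720259/271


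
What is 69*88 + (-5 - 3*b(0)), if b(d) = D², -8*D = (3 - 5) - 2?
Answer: 24265/4 ≈ 6066.3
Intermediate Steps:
D = ½ (D = -((3 - 5) - 2)/8 = -(-2 - 2)/8 = -⅛*(-4) = ½ ≈ 0.50000)
b(d) = ¼ (b(d) = (½)² = ¼)
69*88 + (-5 - 3*b(0)) = 69*88 + (-5 - 3*¼) = 6072 + (-5 - ¾) = 6072 - 23/4 = 24265/4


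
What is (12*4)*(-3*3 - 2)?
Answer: -528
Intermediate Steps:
(12*4)*(-3*3 - 2) = 48*(-9 - 2) = 48*(-11) = -528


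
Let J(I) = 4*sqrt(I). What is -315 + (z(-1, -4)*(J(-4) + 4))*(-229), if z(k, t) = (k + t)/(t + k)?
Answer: -1231 - 1832*I ≈ -1231.0 - 1832.0*I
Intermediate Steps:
z(k, t) = 1 (z(k, t) = (k + t)/(k + t) = 1)
-315 + (z(-1, -4)*(J(-4) + 4))*(-229) = -315 + (1*(4*sqrt(-4) + 4))*(-229) = -315 + (1*(4*(2*I) + 4))*(-229) = -315 + (1*(8*I + 4))*(-229) = -315 + (1*(4 + 8*I))*(-229) = -315 + (4 + 8*I)*(-229) = -315 + (-916 - 1832*I) = -1231 - 1832*I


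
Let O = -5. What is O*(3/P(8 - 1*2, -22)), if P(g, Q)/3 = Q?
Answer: 5/22 ≈ 0.22727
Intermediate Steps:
P(g, Q) = 3*Q
O*(3/P(8 - 1*2, -22)) = -15/(3*(-22)) = -15/(-66) = -15*(-1)/66 = -5*(-1/22) = 5/22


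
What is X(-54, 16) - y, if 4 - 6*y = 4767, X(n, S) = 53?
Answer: 5081/6 ≈ 846.83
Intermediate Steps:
y = -4763/6 (y = ⅔ - ⅙*4767 = ⅔ - 1589/2 = -4763/6 ≈ -793.83)
X(-54, 16) - y = 53 - 1*(-4763/6) = 53 + 4763/6 = 5081/6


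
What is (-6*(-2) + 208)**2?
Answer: 48400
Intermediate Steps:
(-6*(-2) + 208)**2 = (12 + 208)**2 = 220**2 = 48400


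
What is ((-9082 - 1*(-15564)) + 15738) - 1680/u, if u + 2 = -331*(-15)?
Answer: 15753740/709 ≈ 22220.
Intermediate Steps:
u = 4963 (u = -2 - 331*(-15) = -2 + 4965 = 4963)
((-9082 - 1*(-15564)) + 15738) - 1680/u = ((-9082 - 1*(-15564)) + 15738) - 1680/4963 = ((-9082 + 15564) + 15738) - 1680*1/4963 = (6482 + 15738) - 240/709 = 22220 - 240/709 = 15753740/709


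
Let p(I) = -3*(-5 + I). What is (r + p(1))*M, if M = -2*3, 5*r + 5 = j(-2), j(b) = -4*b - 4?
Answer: -354/5 ≈ -70.800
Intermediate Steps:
j(b) = -4 - 4*b
r = -1/5 (r = -1 + (-4 - 4*(-2))/5 = -1 + (-4 + 8)/5 = -1 + (1/5)*4 = -1 + 4/5 = -1/5 ≈ -0.20000)
M = -6
p(I) = 15 - 3*I
(r + p(1))*M = (-1/5 + (15 - 3*1))*(-6) = (-1/5 + (15 - 3))*(-6) = (-1/5 + 12)*(-6) = (59/5)*(-6) = -354/5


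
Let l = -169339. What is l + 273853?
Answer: 104514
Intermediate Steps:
l + 273853 = -169339 + 273853 = 104514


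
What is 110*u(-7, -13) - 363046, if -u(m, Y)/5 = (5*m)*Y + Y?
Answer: -606146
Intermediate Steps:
u(m, Y) = -5*Y - 25*Y*m (u(m, Y) = -5*((5*m)*Y + Y) = -5*(5*Y*m + Y) = -5*(Y + 5*Y*m) = -5*Y - 25*Y*m)
110*u(-7, -13) - 363046 = 110*(-5*(-13)*(1 + 5*(-7))) - 363046 = 110*(-5*(-13)*(1 - 35)) - 363046 = 110*(-5*(-13)*(-34)) - 363046 = 110*(-2210) - 363046 = -243100 - 363046 = -606146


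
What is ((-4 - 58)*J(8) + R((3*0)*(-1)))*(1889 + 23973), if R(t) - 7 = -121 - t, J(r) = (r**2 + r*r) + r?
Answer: -221016652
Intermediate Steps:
J(r) = r + 2*r**2 (J(r) = (r**2 + r**2) + r = 2*r**2 + r = r + 2*r**2)
R(t) = -114 - t (R(t) = 7 + (-121 - t) = -114 - t)
((-4 - 58)*J(8) + R((3*0)*(-1)))*(1889 + 23973) = ((-4 - 58)*(8*(1 + 2*8)) + (-114 - 3*0*(-1)))*(1889 + 23973) = (-496*(1 + 16) + (-114 - 0*(-1)))*25862 = (-496*17 + (-114 - 1*0))*25862 = (-62*136 + (-114 + 0))*25862 = (-8432 - 114)*25862 = -8546*25862 = -221016652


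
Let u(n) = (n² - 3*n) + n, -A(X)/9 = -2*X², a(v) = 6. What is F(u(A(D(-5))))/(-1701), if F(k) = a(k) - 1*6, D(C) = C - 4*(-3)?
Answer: 0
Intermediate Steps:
D(C) = 12 + C (D(C) = C + 12 = 12 + C)
A(X) = 18*X² (A(X) = -(-18)*X² = 18*X²)
u(n) = n² - 2*n
F(k) = 0 (F(k) = 6 - 1*6 = 6 - 6 = 0)
F(u(A(D(-5))))/(-1701) = 0/(-1701) = 0*(-1/1701) = 0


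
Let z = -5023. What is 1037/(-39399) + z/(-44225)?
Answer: 152039852/1742420775 ≈ 0.087258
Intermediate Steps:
1037/(-39399) + z/(-44225) = 1037/(-39399) - 5023/(-44225) = 1037*(-1/39399) - 5023*(-1/44225) = -1037/39399 + 5023/44225 = 152039852/1742420775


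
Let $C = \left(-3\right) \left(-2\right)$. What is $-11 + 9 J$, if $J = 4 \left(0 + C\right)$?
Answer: $205$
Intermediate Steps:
$C = 6$
$J = 24$ ($J = 4 \left(0 + 6\right) = 4 \cdot 6 = 24$)
$-11 + 9 J = -11 + 9 \cdot 24 = -11 + 216 = 205$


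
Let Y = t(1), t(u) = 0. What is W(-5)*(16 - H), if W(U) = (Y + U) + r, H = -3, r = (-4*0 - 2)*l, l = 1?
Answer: -133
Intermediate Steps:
r = -2 (r = (-4*0 - 2)*1 = (0 - 2)*1 = -2*1 = -2)
Y = 0
W(U) = -2 + U (W(U) = (0 + U) - 2 = U - 2 = -2 + U)
W(-5)*(16 - H) = (-2 - 5)*(16 - 1*(-3)) = -7*(16 + 3) = -7*19 = -133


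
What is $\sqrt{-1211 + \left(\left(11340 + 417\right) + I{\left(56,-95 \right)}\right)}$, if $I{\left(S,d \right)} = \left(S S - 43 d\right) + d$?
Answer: $94 \sqrt{2} \approx 132.94$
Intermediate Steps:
$I{\left(S,d \right)} = S^{2} - 42 d$ ($I{\left(S,d \right)} = \left(S^{2} - 43 d\right) + d = S^{2} - 42 d$)
$\sqrt{-1211 + \left(\left(11340 + 417\right) + I{\left(56,-95 \right)}\right)} = \sqrt{-1211 + \left(\left(11340 + 417\right) + \left(56^{2} - -3990\right)\right)} = \sqrt{-1211 + \left(11757 + \left(3136 + 3990\right)\right)} = \sqrt{-1211 + \left(11757 + 7126\right)} = \sqrt{-1211 + 18883} = \sqrt{17672} = 94 \sqrt{2}$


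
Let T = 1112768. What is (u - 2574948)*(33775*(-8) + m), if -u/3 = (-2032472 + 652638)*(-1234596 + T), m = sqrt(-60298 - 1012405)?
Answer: 136264514608000800 - 504309824604*I*sqrt(1072703) ≈ 1.3626e+17 - 5.2232e+14*I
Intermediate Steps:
m = I*sqrt(1072703) (m = sqrt(-1072703) = I*sqrt(1072703) ≈ 1035.7*I)
u = -504307249656 (u = -3*(-2032472 + 652638)*(-1234596 + 1112768) = -(-4139502)*(-121828) = -3*168102416552 = -504307249656)
(u - 2574948)*(33775*(-8) + m) = (-504307249656 - 2574948)*(33775*(-8) + I*sqrt(1072703)) = -504309824604*(-270200 + I*sqrt(1072703)) = 136264514608000800 - 504309824604*I*sqrt(1072703)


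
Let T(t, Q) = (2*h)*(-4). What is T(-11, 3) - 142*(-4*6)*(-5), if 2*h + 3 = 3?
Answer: -17040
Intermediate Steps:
h = 0 (h = -3/2 + (½)*3 = -3/2 + 3/2 = 0)
T(t, Q) = 0 (T(t, Q) = (2*0)*(-4) = 0*(-4) = 0)
T(-11, 3) - 142*(-4*6)*(-5) = 0 - 142*(-4*6)*(-5) = 0 - (-3408)*(-5) = 0 - 142*120 = 0 - 17040 = -17040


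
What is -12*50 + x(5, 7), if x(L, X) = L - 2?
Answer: -597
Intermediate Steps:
x(L, X) = -2 + L
-12*50 + x(5, 7) = -12*50 + (-2 + 5) = -600 + 3 = -597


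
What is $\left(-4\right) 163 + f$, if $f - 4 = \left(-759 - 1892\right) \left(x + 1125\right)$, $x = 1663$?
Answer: $-7391636$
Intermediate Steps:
$f = -7390984$ ($f = 4 + \left(-759 - 1892\right) \left(1663 + 1125\right) = 4 - 7390988 = -7390984$)
$\left(-4\right) 163 + f = \left(-4\right) 163 - 7390984 = -652 - 7390984 = -7391636$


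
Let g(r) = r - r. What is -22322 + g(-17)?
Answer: -22322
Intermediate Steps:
g(r) = 0
-22322 + g(-17) = -22322 + 0 = -22322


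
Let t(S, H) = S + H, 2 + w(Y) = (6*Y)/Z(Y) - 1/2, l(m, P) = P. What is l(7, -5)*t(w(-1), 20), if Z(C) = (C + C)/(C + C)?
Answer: -115/2 ≈ -57.500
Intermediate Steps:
Z(C) = 1 (Z(C) = (2*C)/((2*C)) = (2*C)*(1/(2*C)) = 1)
w(Y) = -5/2 + 6*Y (w(Y) = -2 + ((6*Y)/1 - 1/2) = -2 + ((6*Y)*1 - 1*1/2) = -2 + (6*Y - 1/2) = -2 + (-1/2 + 6*Y) = -5/2 + 6*Y)
t(S, H) = H + S
l(7, -5)*t(w(-1), 20) = -5*(20 + (-5/2 + 6*(-1))) = -5*(20 + (-5/2 - 6)) = -5*(20 - 17/2) = -5*23/2 = -115/2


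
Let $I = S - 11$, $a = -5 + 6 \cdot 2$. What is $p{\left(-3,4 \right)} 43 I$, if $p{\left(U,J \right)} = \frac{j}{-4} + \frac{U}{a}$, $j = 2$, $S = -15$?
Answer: $\frac{7267}{7} \approx 1038.1$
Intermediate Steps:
$a = 7$ ($a = -5 + 12 = 7$)
$p{\left(U,J \right)} = - \frac{1}{2} + \frac{U}{7}$ ($p{\left(U,J \right)} = \frac{2}{-4} + \frac{U}{7} = 2 \left(- \frac{1}{4}\right) + U \frac{1}{7} = - \frac{1}{2} + \frac{U}{7}$)
$I = -26$ ($I = -15 - 11 = -26$)
$p{\left(-3,4 \right)} 43 I = \left(- \frac{1}{2} + \frac{1}{7} \left(-3\right)\right) 43 \left(-26\right) = \left(- \frac{1}{2} - \frac{3}{7}\right) 43 \left(-26\right) = \left(- \frac{13}{14}\right) 43 \left(-26\right) = \left(- \frac{559}{14}\right) \left(-26\right) = \frac{7267}{7}$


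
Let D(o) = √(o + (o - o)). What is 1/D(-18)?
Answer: -I*√2/6 ≈ -0.2357*I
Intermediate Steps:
D(o) = √o (D(o) = √(o + 0) = √o)
1/D(-18) = 1/(√(-18)) = 1/(3*I*√2) = -I*√2/6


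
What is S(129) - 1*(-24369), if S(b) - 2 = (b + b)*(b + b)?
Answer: 90935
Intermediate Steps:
S(b) = 2 + 4*b**2 (S(b) = 2 + (b + b)*(b + b) = 2 + (2*b)*(2*b) = 2 + 4*b**2)
S(129) - 1*(-24369) = (2 + 4*129**2) - 1*(-24369) = (2 + 4*16641) + 24369 = (2 + 66564) + 24369 = 66566 + 24369 = 90935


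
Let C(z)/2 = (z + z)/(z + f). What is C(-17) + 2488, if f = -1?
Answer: 22426/9 ≈ 2491.8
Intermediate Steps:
C(z) = 4*z/(-1 + z) (C(z) = 2*((z + z)/(z - 1)) = 2*((2*z)/(-1 + z)) = 2*(2*z/(-1 + z)) = 4*z/(-1 + z))
C(-17) + 2488 = 4*(-17)/(-1 - 17) + 2488 = 4*(-17)/(-18) + 2488 = 4*(-17)*(-1/18) + 2488 = 34/9 + 2488 = 22426/9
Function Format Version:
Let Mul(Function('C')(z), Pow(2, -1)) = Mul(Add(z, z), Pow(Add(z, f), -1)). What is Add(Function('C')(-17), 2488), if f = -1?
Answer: Rational(22426, 9) ≈ 2491.8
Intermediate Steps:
Function('C')(z) = Mul(4, z, Pow(Add(-1, z), -1)) (Function('C')(z) = Mul(2, Mul(Add(z, z), Pow(Add(z, -1), -1))) = Mul(2, Mul(Mul(2, z), Pow(Add(-1, z), -1))) = Mul(2, Mul(2, z, Pow(Add(-1, z), -1))) = Mul(4, z, Pow(Add(-1, z), -1)))
Add(Function('C')(-17), 2488) = Add(Mul(4, -17, Pow(Add(-1, -17), -1)), 2488) = Add(Mul(4, -17, Pow(-18, -1)), 2488) = Add(Mul(4, -17, Rational(-1, 18)), 2488) = Add(Rational(34, 9), 2488) = Rational(22426, 9)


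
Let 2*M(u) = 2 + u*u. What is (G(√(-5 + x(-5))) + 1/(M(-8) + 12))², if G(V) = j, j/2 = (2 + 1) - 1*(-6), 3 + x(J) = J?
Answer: 657721/2025 ≈ 324.80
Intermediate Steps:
x(J) = -3 + J
M(u) = 1 + u²/2 (M(u) = (2 + u*u)/2 = (2 + u²)/2 = 1 + u²/2)
j = 18 (j = 2*((2 + 1) - 1*(-6)) = 2*(3 + 6) = 2*9 = 18)
G(V) = 18
(G(√(-5 + x(-5))) + 1/(M(-8) + 12))² = (18 + 1/((1 + (½)*(-8)²) + 12))² = (18 + 1/((1 + (½)*64) + 12))² = (18 + 1/((1 + 32) + 12))² = (18 + 1/(33 + 12))² = (18 + 1/45)² = (811/45)² = 657721/2025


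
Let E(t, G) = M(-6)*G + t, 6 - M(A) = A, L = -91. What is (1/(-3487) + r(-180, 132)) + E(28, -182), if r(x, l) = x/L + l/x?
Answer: -10256108732/4759755 ≈ -2154.8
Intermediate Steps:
M(A) = 6 - A
r(x, l) = -x/91 + l/x (r(x, l) = x/(-91) + l/x = x*(-1/91) + l/x = -x/91 + l/x)
E(t, G) = t + 12*G (E(t, G) = (6 - 1*(-6))*G + t = (6 + 6)*G + t = 12*G + t = t + 12*G)
(1/(-3487) + r(-180, 132)) + E(28, -182) = (1/(-3487) + (-1/91*(-180) + 132/(-180))) + (28 + 12*(-182)) = (-1/3487 + (180/91 + 132*(-1/180))) + (28 - 2184) = (-1/3487 + (180/91 - 11/15)) - 2156 = (-1/3487 + 1699/1365) - 2156 = 5923048/4759755 - 2156 = -10256108732/4759755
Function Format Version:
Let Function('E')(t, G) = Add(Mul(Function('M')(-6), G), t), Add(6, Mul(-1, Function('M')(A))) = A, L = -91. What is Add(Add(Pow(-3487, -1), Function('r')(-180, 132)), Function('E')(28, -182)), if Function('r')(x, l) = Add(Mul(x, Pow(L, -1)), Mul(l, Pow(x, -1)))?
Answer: Rational(-10256108732, 4759755) ≈ -2154.8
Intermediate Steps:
Function('M')(A) = Add(6, Mul(-1, A))
Function('r')(x, l) = Add(Mul(Rational(-1, 91), x), Mul(l, Pow(x, -1))) (Function('r')(x, l) = Add(Mul(x, Pow(-91, -1)), Mul(l, Pow(x, -1))) = Add(Mul(x, Rational(-1, 91)), Mul(l, Pow(x, -1))) = Add(Mul(Rational(-1, 91), x), Mul(l, Pow(x, -1))))
Function('E')(t, G) = Add(t, Mul(12, G)) (Function('E')(t, G) = Add(Mul(Add(6, Mul(-1, -6)), G), t) = Add(Mul(Add(6, 6), G), t) = Add(Mul(12, G), t) = Add(t, Mul(12, G)))
Add(Add(Pow(-3487, -1), Function('r')(-180, 132)), Function('E')(28, -182)) = Add(Add(Pow(-3487, -1), Add(Mul(Rational(-1, 91), -180), Mul(132, Pow(-180, -1)))), Add(28, Mul(12, -182))) = Add(Add(Rational(-1, 3487), Add(Rational(180, 91), Mul(132, Rational(-1, 180)))), Add(28, -2184)) = Add(Add(Rational(-1, 3487), Add(Rational(180, 91), Rational(-11, 15))), -2156) = Add(Add(Rational(-1, 3487), Rational(1699, 1365)), -2156) = Add(Rational(5923048, 4759755), -2156) = Rational(-10256108732, 4759755)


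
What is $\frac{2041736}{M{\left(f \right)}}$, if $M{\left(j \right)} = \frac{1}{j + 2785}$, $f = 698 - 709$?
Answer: $5663775664$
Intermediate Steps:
$f = -11$ ($f = 698 - 709 = -11$)
$M{\left(j \right)} = \frac{1}{2785 + j}$
$\frac{2041736}{M{\left(f \right)}} = \frac{2041736}{\frac{1}{2785 - 11}} = \frac{2041736}{\frac{1}{2774}} = 2041736 \frac{1}{\frac{1}{2774}} = 2041736 \cdot 2774 = 5663775664$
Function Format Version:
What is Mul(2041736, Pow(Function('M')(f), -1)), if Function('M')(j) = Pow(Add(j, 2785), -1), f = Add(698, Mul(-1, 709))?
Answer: 5663775664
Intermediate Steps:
f = -11 (f = Add(698, -709) = -11)
Function('M')(j) = Pow(Add(2785, j), -1)
Mul(2041736, Pow(Function('M')(f), -1)) = Mul(2041736, Pow(Pow(Add(2785, -11), -1), -1)) = Mul(2041736, Pow(Pow(2774, -1), -1)) = Mul(2041736, Pow(Rational(1, 2774), -1)) = Mul(2041736, 2774) = 5663775664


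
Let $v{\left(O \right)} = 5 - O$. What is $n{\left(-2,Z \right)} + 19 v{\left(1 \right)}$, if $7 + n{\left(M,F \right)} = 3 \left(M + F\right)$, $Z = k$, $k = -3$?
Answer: $54$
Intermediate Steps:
$Z = -3$
$n{\left(M,F \right)} = -7 + 3 F + 3 M$ ($n{\left(M,F \right)} = -7 + 3 \left(M + F\right) = -7 + 3 \left(F + M\right) = -7 + \left(3 F + 3 M\right) = -7 + 3 F + 3 M$)
$n{\left(-2,Z \right)} + 19 v{\left(1 \right)} = \left(-7 + 3 \left(-3\right) + 3 \left(-2\right)\right) + 19 \left(5 - 1\right) = \left(-7 - 9 - 6\right) + 19 \left(5 - 1\right) = -22 + 19 \cdot 4 = -22 + 76 = 54$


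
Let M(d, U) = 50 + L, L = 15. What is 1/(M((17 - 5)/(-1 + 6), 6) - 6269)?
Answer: -1/6204 ≈ -0.00016119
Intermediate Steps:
M(d, U) = 65 (M(d, U) = 50 + 15 = 65)
1/(M((17 - 5)/(-1 + 6), 6) - 6269) = 1/(65 - 6269) = 1/(-6204) = -1/6204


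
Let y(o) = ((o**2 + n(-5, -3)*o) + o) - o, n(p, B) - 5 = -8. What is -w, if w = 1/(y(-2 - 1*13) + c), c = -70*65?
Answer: 1/4280 ≈ 0.00023364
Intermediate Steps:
n(p, B) = -3 (n(p, B) = 5 - 8 = -3)
c = -4550
y(o) = o**2 - 3*o (y(o) = ((o**2 - 3*o) + o) - o = (o**2 - 2*o) - o = o**2 - 3*o)
w = -1/4280 (w = 1/((-2 - 1*13)*(-3 + (-2 - 1*13)) - 4550) = 1/((-2 - 13)*(-3 + (-2 - 13)) - 4550) = 1/(-15*(-3 - 15) - 4550) = 1/(-15*(-18) - 4550) = 1/(270 - 4550) = 1/(-4280) = -1/4280 ≈ -0.00023364)
-w = -1*(-1/4280) = 1/4280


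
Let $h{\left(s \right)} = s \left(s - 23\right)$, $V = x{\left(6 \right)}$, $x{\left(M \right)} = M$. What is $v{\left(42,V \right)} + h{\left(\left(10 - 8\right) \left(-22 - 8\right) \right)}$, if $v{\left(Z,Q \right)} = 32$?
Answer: $5012$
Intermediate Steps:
$V = 6$
$h{\left(s \right)} = s \left(-23 + s\right)$
$v{\left(42,V \right)} + h{\left(\left(10 - 8\right) \left(-22 - 8\right) \right)} = 32 + \left(10 - 8\right) \left(-22 - 8\right) \left(-23 + \left(10 - 8\right) \left(-22 - 8\right)\right) = 32 + 2 \left(-30\right) \left(-23 + 2 \left(-30\right)\right) = 32 - 60 \left(-23 - 60\right) = 32 - -4980 = 32 + 4980 = 5012$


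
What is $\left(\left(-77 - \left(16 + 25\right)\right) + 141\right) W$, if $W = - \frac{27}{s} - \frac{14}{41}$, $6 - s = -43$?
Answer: $- \frac{41239}{2009} \approx -20.527$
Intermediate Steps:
$s = 49$ ($s = 6 - -43 = 6 + 43 = 49$)
$W = - \frac{1793}{2009}$ ($W = - \frac{27}{49} - \frac{14}{41} = - \frac{1793}{2009} \approx -0.89248$)
$\left(\left(-77 - \left(16 + 25\right)\right) + 141\right) W = \left(\left(-77 - \left(16 + 25\right)\right) + 141\right) \left(- \frac{1793}{2009}\right) = \left(\left(-77 - 41\right) + 141\right) \left(- \frac{1793}{2009}\right) = \left(-118 + 141\right) \left(- \frac{1793}{2009}\right) = 23 \left(- \frac{1793}{2009}\right) = - \frac{41239}{2009}$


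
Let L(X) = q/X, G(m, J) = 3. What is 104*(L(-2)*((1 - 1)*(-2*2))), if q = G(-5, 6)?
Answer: 0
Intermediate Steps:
q = 3
L(X) = 3/X
104*(L(-2)*((1 - 1)*(-2*2))) = 104*((3/(-2))*((1 - 1)*(-2*2))) = 104*((3*(-½))*(0*(-4))) = 104*(-3/2*0) = 104*0 = 0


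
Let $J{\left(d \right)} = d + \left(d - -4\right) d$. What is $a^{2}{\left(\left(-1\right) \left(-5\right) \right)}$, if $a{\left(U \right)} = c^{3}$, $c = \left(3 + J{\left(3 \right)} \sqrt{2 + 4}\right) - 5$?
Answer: $41995708480 - 3453129216 \sqrt{6} \approx 3.3537 \cdot 10^{10}$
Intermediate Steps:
$J{\left(d \right)} = d + d \left(4 + d\right)$ ($J{\left(d \right)} = d + \left(d + 4\right) d = d + \left(4 + d\right) d = d + d \left(4 + d\right)$)
$c = -2 + 24 \sqrt{6}$ ($c = \left(3 + 3 \left(5 + 3\right) \sqrt{2 + 4}\right) - 5 = \left(3 + 3 \cdot 8 \sqrt{6}\right) - 5 = \left(3 + 24 \sqrt{6}\right) - 5 = -2 + 24 \sqrt{6} \approx 56.788$)
$a{\left(U \right)} = \left(-2 + 24 \sqrt{6}\right)^{3}$
$a^{2}{\left(\left(-1\right) \left(-5\right) \right)} = \left(-20744 + 83232 \sqrt{6}\right)^{2}$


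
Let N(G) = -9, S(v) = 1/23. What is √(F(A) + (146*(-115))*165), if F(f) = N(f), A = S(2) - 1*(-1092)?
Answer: I*√2770359 ≈ 1664.4*I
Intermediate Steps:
S(v) = 1/23
A = 25117/23 (A = 1/23 - 1*(-1092) = 1/23 + 1092 = 25117/23 ≈ 1092.0)
F(f) = -9
√(F(A) + (146*(-115))*165) = √(-9 + (146*(-115))*165) = √(-9 - 16790*165) = √(-9 - 2770350) = √(-2770359) = I*√2770359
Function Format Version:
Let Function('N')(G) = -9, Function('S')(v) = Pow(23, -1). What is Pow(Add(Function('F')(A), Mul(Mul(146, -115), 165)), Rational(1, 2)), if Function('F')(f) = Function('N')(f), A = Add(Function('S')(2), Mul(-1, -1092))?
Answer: Mul(I, Pow(2770359, Rational(1, 2))) ≈ Mul(1664.4, I)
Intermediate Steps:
Function('S')(v) = Rational(1, 23)
A = Rational(25117, 23) (A = Add(Rational(1, 23), Mul(-1, -1092)) = Add(Rational(1, 23), 1092) = Rational(25117, 23) ≈ 1092.0)
Function('F')(f) = -9
Pow(Add(Function('F')(A), Mul(Mul(146, -115), 165)), Rational(1, 2)) = Pow(Add(-9, Mul(Mul(146, -115), 165)), Rational(1, 2)) = Pow(Add(-9, Mul(-16790, 165)), Rational(1, 2)) = Pow(Add(-9, -2770350), Rational(1, 2)) = Pow(-2770359, Rational(1, 2)) = Mul(I, Pow(2770359, Rational(1, 2)))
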